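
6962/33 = 210 + 32/33 =210.97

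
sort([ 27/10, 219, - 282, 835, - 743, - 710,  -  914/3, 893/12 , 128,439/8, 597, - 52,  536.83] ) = [ - 743, - 710, - 914/3,-282, - 52, 27/10 , 439/8, 893/12 , 128,219, 536.83, 597,  835] 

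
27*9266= 250182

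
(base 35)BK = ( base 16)195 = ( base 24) GL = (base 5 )3110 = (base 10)405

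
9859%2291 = 695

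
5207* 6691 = 34840037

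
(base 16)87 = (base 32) 47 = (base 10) 135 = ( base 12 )B3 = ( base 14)99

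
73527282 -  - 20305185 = 93832467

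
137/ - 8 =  - 137/8 = -17.12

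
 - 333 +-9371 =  - 9704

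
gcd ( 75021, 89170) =1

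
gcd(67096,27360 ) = 8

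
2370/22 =1185/11 = 107.73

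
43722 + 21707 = 65429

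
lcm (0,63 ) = 0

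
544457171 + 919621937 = 1464079108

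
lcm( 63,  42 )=126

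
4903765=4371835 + 531930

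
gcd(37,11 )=1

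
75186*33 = 2481138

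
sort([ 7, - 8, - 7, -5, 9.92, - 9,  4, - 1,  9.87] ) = [  -  9, - 8,-7, - 5, - 1,4,7,9.87,9.92 ] 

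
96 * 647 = 62112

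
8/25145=8/25145 = 0.00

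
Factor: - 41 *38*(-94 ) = 146452 = 2^2*19^1*41^1*47^1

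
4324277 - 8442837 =-4118560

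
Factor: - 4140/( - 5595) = 2^2  *3^1*23^1*373^(-1) = 276/373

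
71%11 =5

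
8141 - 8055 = 86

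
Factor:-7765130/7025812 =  - 3882565/3512906= -2^( - 1) *5^1* 73^( - 1 )* 24061^( - 1)*776513^1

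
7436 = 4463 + 2973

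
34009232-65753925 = - 31744693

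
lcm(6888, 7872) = 55104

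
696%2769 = 696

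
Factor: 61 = 61^1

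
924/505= 924/505 =1.83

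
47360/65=9472/13=728.62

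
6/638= 3/319 = 0.01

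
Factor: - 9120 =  - 2^5*3^1*5^1*19^1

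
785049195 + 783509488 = 1568558683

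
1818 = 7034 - 5216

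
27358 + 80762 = 108120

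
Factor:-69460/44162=-34730/22081=- 2^1 * 5^1*23^1*71^(- 1 )*151^1*311^(- 1)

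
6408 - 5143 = 1265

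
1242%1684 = 1242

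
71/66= 71/66= 1.08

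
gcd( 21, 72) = 3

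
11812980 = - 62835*(-188) 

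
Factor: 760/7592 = 95/949 = 5^1*13^ (-1)*19^1 * 73^( - 1)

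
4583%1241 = 860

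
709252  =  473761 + 235491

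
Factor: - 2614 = - 2^1*1307^1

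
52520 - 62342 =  -9822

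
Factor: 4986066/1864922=3^1*17^1 * 97^(-1 )*9613^ (  -  1) * 48883^1=2493033/932461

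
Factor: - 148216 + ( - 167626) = - 2^1*79^1*1999^1 = - 315842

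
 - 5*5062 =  - 25310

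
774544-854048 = -79504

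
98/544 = 49/272 = 0.18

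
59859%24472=10915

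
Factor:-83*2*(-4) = 664 = 2^3*83^1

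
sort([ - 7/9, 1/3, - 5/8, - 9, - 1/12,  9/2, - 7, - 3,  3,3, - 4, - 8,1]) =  [-9, - 8, - 7, - 4, - 3, - 7/9,-5/8,  -  1/12,1/3, 1,3,3,9/2]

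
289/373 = 289/373   =  0.77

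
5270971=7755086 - 2484115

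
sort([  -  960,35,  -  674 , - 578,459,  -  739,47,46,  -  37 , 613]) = [ - 960, - 739,  -  674, - 578, - 37,35, 46 , 47,459,613 ] 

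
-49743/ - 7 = 49743/7 = 7106.14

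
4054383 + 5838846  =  9893229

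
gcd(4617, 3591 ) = 513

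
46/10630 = 23/5315 = 0.00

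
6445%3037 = 371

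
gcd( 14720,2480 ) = 80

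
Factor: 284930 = 2^1*5^1*28493^1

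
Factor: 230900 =2^2*5^2*2309^1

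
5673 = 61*93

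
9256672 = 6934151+2322521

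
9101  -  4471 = 4630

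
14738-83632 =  - 68894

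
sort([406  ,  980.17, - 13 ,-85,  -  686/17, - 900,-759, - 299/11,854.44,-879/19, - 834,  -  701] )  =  [-900, - 834, - 759, - 701, - 85,  -  879/19,-686/17, - 299/11, - 13 , 406,854.44,  980.17 ]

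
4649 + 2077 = 6726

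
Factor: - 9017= - 71^1 * 127^1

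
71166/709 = 71166/709=100.38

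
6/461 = 6/461  =  0.01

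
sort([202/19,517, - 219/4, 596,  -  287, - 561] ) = [ - 561,  -  287, - 219/4,202/19, 517 , 596 ]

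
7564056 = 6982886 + 581170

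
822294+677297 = 1499591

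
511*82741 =42280651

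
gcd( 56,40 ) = 8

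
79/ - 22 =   -  79/22 = - 3.59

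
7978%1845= 598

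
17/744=17/744 = 0.02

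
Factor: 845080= 2^3 * 5^1*37^1 * 571^1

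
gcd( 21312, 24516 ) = 36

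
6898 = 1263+5635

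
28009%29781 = 28009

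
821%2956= 821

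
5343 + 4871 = 10214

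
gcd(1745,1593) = 1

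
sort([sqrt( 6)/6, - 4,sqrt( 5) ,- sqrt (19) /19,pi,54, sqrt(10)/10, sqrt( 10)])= [  -  4,-sqrt( 19)/19,  sqrt( 10)/10,sqrt(6)/6,sqrt( 5),pi,sqrt (10),54 ] 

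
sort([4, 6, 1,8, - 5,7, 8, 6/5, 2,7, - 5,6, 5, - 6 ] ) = [ - 6, - 5, - 5,1,6/5,2, 4, 5,6, 6,7,7,8 , 8 ] 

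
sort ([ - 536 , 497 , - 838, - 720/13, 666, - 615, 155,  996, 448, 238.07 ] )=[ -838, - 615,-536,-720/13, 155, 238.07, 448, 497,  666, 996]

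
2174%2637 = 2174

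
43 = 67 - 24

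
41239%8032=1079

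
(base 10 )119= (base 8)167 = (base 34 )3H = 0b1110111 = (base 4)1313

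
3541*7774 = 27527734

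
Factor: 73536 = 2^6*3^1*383^1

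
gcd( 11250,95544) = 18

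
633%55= 28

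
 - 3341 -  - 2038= - 1303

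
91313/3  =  91313/3 = 30437.67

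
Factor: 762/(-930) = -5^( - 1)* 31^( - 1 )*127^1= - 127/155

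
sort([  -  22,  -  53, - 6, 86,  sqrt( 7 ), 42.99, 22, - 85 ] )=[- 85,  -  53, - 22, - 6, sqrt(7), 22, 42.99, 86]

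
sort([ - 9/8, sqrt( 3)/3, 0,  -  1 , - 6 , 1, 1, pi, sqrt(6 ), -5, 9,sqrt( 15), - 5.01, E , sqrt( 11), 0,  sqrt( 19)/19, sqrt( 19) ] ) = [ - 6,  -  5.01,  -  5, - 9/8, - 1,0, 0,  sqrt ( 19)/19,sqrt (3) /3, 1,1 , sqrt( 6), E,  pi,  sqrt ( 11),sqrt( 15 ), sqrt(19 ), 9 ] 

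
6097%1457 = 269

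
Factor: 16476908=2^2 *7^1*67^1*8783^1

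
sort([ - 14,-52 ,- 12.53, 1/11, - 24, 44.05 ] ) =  [ - 52, - 24, - 14, - 12.53,1/11,44.05]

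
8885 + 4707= 13592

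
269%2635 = 269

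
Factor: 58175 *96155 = 5^3*13^1*179^1 * 19231^1 =5593817125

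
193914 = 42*4617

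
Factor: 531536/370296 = 2^1 * 3^( - 2)*37^ ( - 1)*239^1 = 478/333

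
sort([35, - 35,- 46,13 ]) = [ - 46, - 35, 13, 35]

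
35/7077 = 5/1011 =0.00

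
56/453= 56/453 = 0.12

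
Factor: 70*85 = 5950 = 2^1*5^2*7^1*17^1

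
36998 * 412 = 15243176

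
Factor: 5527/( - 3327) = - 3^( - 1)*1109^(-1)*5527^1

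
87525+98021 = 185546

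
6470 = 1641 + 4829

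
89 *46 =4094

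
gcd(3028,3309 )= 1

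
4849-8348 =- 3499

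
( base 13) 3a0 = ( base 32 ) JT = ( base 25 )10C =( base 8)1175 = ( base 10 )637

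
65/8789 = 65/8789  =  0.01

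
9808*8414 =82524512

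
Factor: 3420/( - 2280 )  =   - 2^ (-1 )*3^1 =- 3/2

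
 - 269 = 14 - 283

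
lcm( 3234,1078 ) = 3234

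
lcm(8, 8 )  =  8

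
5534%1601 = 731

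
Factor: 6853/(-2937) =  - 7/3  =  - 3^( - 1 )*7^1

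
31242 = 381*82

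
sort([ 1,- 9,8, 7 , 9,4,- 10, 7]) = [-10, - 9, 1,4, 7,  7,8, 9]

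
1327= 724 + 603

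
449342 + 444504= 893846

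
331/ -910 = -1  +  579/910 = -0.36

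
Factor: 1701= 3^5*7^1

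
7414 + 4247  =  11661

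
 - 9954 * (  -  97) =965538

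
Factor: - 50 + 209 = 3^1*53^1 = 159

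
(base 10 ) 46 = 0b101110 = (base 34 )1C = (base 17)2c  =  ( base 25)1l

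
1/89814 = 1/89814 = 0.00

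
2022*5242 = 10599324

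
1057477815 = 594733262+462744553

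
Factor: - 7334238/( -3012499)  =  2^1 *3^1* 7^( - 1 )*430357^(-1)*1222373^1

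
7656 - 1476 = 6180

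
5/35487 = 5/35487  =  0.00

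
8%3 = 2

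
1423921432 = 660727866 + 763193566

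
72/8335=72/8335= 0.01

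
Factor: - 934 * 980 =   -  2^3*5^1 * 7^2*467^1 = -915320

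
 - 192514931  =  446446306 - 638961237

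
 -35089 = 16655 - 51744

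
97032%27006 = 16014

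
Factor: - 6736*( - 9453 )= 63675408 =2^4 *3^1*23^1*137^1*421^1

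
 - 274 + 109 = - 165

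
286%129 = 28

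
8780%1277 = 1118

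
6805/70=1361/14 = 97.21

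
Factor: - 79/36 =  - 2^(-2 )*3^( - 2)*79^1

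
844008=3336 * 253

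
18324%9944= 8380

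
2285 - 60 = 2225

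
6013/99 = 60+ 73/99 = 60.74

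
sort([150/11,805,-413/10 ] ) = [ - 413/10, 150/11  ,  805] 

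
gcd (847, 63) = 7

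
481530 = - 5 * ( - 96306 )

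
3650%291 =158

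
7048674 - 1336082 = 5712592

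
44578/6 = 7429 +2/3 = 7429.67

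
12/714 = 2/119 = 0.02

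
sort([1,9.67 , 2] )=[ 1,2 , 9.67 ]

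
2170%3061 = 2170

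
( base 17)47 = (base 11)69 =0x4b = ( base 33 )29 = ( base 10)75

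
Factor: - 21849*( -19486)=2^1*3^1  *7283^1 * 9743^1=425749614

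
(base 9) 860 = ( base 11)589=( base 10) 702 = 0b1010111110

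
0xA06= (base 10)2566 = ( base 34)27G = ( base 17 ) 8eg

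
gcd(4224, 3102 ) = 66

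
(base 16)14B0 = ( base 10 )5296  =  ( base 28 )6l4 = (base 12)3094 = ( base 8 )12260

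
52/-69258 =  - 1 + 34603/34629 = - 0.00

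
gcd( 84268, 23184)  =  4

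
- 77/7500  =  -77/7500  =  - 0.01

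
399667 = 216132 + 183535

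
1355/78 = 17 + 29/78=17.37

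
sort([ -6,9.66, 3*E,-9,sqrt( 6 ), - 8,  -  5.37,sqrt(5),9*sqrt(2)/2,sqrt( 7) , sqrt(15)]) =[  -  9,-8,-6,  -  5.37, sqrt (5 ),sqrt( 6),  sqrt ( 7), sqrt( 15),9* sqrt( 2 ) /2 , 3*E,9.66]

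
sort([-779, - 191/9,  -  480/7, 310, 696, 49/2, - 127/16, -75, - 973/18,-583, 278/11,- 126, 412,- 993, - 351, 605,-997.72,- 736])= [-997.72, -993, - 779, - 736, - 583,- 351,-126, -75, - 480/7, - 973/18,-191/9,  -  127/16, 49/2, 278/11,310,412,  605 , 696]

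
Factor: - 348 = -2^2 * 3^1 *29^1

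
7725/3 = 2575 = 2575.00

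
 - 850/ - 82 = 10 + 15/41 = 10.37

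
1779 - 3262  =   - 1483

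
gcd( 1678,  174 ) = 2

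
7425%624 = 561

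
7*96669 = 676683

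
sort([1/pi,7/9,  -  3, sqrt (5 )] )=[ - 3 , 1/pi, 7/9, sqrt( 5)]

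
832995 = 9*92555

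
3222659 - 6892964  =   - 3670305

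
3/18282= 1/6094 = 0.00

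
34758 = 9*3862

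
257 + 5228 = 5485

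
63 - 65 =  - 2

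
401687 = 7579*53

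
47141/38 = 47141/38 = 1240.55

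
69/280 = 69/280 = 0.25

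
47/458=47/458 = 0.10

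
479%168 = 143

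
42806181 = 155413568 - 112607387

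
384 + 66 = 450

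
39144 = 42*932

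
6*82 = 492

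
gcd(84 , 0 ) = 84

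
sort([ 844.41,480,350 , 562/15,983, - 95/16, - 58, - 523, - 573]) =[-573,  -  523, - 58, - 95/16, 562/15,350,480,844.41 , 983 ]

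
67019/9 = 67019/9 = 7446.56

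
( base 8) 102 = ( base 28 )2A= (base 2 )1000010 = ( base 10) 66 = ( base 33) 20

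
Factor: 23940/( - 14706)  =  -2^1*  5^1 *7^1*43^( - 1) = - 70/43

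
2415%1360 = 1055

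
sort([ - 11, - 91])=[ - 91, - 11]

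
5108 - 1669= 3439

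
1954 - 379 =1575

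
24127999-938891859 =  - 914763860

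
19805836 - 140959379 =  - 121153543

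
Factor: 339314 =2^1*169657^1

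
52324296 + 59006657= 111330953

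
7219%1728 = 307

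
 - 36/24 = -2 + 1/2 = -1.50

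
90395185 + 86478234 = 176873419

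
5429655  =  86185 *63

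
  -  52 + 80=28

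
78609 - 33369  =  45240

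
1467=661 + 806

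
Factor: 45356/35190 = 58/45 = 2^1 * 3^ ( - 2 )*5^(  -  1)*29^1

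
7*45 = 315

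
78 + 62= 140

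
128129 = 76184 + 51945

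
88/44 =2   =  2.00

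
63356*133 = 8426348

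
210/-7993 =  - 1 + 7783/7993 = - 0.03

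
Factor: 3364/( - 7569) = - 2^2 *3^ ( - 2) = - 4/9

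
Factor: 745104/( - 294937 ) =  - 48/19 = - 2^4*3^1* 19^( - 1)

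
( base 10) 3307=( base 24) 5HJ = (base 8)6353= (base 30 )3k7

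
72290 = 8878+63412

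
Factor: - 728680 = -2^3*5^1 * 18217^1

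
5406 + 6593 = 11999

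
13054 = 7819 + 5235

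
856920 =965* 888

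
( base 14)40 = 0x38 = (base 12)48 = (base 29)1r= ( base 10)56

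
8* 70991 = 567928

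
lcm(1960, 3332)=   33320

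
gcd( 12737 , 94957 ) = 1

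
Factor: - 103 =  - 103^1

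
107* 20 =2140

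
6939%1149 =45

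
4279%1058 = 47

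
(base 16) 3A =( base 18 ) 34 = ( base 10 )58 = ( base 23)2c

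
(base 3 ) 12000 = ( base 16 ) 87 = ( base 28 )4n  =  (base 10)135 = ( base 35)3U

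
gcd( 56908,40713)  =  41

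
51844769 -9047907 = 42796862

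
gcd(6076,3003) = 7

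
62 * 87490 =5424380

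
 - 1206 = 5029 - 6235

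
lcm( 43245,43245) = 43245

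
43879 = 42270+1609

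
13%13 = 0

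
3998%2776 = 1222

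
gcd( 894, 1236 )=6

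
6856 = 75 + 6781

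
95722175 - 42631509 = 53090666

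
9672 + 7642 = 17314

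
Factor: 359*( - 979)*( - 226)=79430186 = 2^1*11^1*89^1*113^1*359^1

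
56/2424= 7/303 = 0.02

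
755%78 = 53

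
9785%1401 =1379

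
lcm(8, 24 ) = 24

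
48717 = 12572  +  36145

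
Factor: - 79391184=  - 2^4*3^1*241^1*6863^1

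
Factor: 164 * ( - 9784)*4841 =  - 2^5*41^1*47^1*103^1*1223^1 = - 7767752416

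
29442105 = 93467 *315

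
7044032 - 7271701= - 227669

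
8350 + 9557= 17907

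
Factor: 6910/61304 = 3455/30652 = 2^(-2)*5^1*79^( - 1)*97^( - 1 )*691^1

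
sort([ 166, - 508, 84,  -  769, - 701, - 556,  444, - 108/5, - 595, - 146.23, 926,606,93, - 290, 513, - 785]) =[ - 785, - 769 , - 701, -595, - 556, - 508, - 290, - 146.23,-108/5, 84,93,166, 444,513,606,926]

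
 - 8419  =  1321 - 9740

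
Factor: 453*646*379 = 2^1*3^1*17^1*19^1*151^1*379^1=110909802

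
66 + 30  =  96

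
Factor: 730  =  2^1*5^1*73^1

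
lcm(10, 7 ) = 70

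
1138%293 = 259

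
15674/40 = 7837/20 = 391.85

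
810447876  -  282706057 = 527741819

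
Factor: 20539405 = 5^1*4107881^1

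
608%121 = 3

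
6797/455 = 14 + 61/65 = 14.94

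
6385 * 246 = 1570710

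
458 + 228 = 686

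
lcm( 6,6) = 6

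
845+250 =1095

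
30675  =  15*2045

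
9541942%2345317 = 160674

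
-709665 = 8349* (-85 )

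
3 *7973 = 23919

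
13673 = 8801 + 4872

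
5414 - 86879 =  - 81465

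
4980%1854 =1272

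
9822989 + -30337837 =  - 20514848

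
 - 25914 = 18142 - 44056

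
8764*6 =52584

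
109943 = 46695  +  63248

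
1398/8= 699/4 = 174.75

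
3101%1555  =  1546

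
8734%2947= 2840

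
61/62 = 61/62=0.98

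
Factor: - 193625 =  - 5^3*1549^1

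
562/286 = 1+138/143 = 1.97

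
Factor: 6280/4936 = 785/617 = 5^1*157^1 * 617^( - 1 )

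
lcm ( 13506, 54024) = 54024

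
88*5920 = 520960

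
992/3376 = 62/211 = 0.29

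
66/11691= 22/3897  =  0.01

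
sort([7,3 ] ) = [3,  7 ]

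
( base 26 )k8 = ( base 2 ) 1000010000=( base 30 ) HI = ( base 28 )io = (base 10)528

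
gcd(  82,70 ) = 2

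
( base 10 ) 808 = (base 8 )1450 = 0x328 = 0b1100101000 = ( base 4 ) 30220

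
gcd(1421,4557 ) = 49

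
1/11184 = 1/11184=0.00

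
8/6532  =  2/1633 = 0.00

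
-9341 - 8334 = - 17675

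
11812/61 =193 + 39/61 = 193.64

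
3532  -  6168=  - 2636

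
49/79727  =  49/79727 = 0.00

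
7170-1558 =5612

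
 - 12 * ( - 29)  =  348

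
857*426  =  365082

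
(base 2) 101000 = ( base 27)1d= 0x28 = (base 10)40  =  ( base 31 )19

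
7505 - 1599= 5906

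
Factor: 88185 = 3^1*5^1*5879^1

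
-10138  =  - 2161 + -7977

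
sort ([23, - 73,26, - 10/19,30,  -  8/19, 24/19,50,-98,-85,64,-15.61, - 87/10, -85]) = [-98,-85,-85, - 73, - 15.61,-87/10,-10/19,-8/19,24/19, 23,  26,30, 50,64] 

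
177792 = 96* 1852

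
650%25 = 0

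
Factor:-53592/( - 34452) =14/9  =  2^1 * 3^( - 2)*7^1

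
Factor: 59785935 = 3^1 * 5^1*11^1*362339^1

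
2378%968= 442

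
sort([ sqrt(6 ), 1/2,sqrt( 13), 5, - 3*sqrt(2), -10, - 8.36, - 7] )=[ - 10, - 8.36, - 7, - 3*sqrt(2),  1/2, sqrt( 6),sqrt( 13), 5] 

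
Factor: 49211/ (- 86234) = -2^(  -  1) * 43117^(-1)*49211^1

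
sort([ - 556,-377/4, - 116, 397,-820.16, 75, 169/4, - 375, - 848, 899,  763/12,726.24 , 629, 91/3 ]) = [ - 848,- 820.16, - 556 ,-375,-116,-377/4,91/3, 169/4, 763/12,75, 397,629, 726.24 , 899 ] 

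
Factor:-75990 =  - 2^1*3^1*5^1*17^1*149^1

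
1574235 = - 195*( -8073)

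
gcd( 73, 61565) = 1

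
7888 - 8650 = - 762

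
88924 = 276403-187479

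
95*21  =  1995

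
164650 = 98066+66584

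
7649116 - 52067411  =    -  44418295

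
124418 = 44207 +80211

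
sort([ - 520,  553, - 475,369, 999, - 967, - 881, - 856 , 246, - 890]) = [ - 967 , - 890, -881, - 856,-520, - 475,246,  369, 553 , 999]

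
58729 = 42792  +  15937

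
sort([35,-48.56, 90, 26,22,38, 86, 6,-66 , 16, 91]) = [ - 66,-48.56, 6 , 16,22, 26,  35, 38,86, 90, 91 ]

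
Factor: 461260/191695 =92252/38339 =2^2*7^( - 1) * 5477^( - 1 )*23063^1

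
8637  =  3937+4700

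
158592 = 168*944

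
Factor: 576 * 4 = 2^8  *  3^2  =  2304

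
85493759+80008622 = 165502381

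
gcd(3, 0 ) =3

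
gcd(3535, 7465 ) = 5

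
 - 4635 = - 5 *927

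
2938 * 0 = 0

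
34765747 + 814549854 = 849315601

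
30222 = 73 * 414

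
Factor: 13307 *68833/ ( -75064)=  - 915960731/75064=-2^ ( - 3 )*7^1*11^( -1)*17^1*853^( - 1)*1901^1*4049^1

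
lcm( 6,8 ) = 24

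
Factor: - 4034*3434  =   - 2^2 * 17^1*101^1 *2017^1 = - 13852756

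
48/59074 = 24/29537 = 0.00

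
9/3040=9/3040 = 0.00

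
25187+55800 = 80987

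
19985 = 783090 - 763105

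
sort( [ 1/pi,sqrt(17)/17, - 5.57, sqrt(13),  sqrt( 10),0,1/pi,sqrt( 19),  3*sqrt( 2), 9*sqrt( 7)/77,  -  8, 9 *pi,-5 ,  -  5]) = [ - 8,- 5.57,-5, - 5,  0,sqrt( 17 ) /17,9 * sqrt( 7)/77,1/pi,1/pi,sqrt( 10),sqrt( 13 ) , 3*sqrt( 2), sqrt( 19),  9*pi]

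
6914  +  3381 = 10295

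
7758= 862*9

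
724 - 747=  - 23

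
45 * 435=19575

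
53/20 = 53/20=   2.65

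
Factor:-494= - 2^1 * 13^1*19^1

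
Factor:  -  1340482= -2^1*11^1*13^1*43^1 * 109^1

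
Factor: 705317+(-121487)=583830 = 2^1*3^2*5^1* 13^1*499^1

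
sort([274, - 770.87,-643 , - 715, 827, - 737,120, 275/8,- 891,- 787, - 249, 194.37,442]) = [ - 891 , - 787,-770.87, - 737, - 715, - 643,-249, 275/8, 120, 194.37, 274,  442,827 ]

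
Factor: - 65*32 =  - 2080= -2^5*5^1*13^1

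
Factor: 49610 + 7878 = 2^4*3593^1 = 57488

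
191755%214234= 191755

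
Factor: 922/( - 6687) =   -  2^1*3^( - 2)*461^1 * 743^(-1) 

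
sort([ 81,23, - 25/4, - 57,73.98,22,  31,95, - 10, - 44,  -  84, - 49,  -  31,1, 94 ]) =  [-84,-57,-49, - 44, - 31,-10,-25/4,1,22,  23, 31,73.98, 81, 94,95 ] 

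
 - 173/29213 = -173/29213 = - 0.01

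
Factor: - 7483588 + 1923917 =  - 13^1*647^1 * 661^1  =  - 5559671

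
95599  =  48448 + 47151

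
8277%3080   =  2117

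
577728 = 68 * 8496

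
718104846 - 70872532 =647232314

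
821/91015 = 821/91015 = 0.01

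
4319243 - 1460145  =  2859098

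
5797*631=3657907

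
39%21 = 18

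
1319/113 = 11 + 76/113 = 11.67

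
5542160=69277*80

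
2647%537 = 499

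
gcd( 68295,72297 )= 87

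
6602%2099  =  305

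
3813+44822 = 48635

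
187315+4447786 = 4635101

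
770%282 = 206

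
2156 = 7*308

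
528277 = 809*653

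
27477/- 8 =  - 27477/8  =  - 3434.62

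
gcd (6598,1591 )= 1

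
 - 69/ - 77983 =69/77983=   0.00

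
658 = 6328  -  5670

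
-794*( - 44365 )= 35225810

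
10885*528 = 5747280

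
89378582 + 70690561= 160069143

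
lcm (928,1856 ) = 1856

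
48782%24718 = 24064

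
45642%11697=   10551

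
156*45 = 7020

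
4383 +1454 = 5837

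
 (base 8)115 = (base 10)77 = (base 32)2D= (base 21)3E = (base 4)1031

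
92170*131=12074270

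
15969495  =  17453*915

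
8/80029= 8/80029 = 0.00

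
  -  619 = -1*619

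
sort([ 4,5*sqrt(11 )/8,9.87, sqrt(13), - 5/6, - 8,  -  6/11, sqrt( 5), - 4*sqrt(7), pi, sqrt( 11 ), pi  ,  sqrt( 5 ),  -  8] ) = [ - 4*sqrt (7),  -  8, - 8 ,  -  5/6, - 6/11, 5 * sqrt(11)/8,sqrt(5 ),sqrt ( 5), pi,  pi, sqrt( 11), sqrt( 13 ), 4,9.87] 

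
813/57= 271/19=14.26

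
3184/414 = 1592/207= 7.69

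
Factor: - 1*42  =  -2^1* 3^1*7^1 = -42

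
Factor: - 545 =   -  5^1 * 109^1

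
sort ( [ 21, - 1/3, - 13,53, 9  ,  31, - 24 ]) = [ - 24, - 13,- 1/3, 9 , 21,31,53] 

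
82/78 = 1+2/39= 1.05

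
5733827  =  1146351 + 4587476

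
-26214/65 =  - 404  +  46/65 = -403.29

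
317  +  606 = 923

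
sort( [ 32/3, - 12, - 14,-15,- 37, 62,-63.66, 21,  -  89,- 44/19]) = [ - 89, - 63.66,-37,-15, - 14,-12, - 44/19, 32/3, 21, 62] 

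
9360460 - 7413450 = 1947010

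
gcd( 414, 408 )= 6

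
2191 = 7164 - 4973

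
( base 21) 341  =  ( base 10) 1408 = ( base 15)63D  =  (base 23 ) 2f5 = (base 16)580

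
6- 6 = 0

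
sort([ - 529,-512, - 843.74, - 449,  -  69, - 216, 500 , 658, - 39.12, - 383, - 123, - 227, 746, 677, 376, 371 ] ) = [-843.74,- 529, - 512,-449, - 383, -227, - 216, - 123 ,-69, - 39.12,371, 376, 500, 658 , 677, 746]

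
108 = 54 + 54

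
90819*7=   635733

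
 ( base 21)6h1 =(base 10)3004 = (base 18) 94g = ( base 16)BBC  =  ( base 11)2291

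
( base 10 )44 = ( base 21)22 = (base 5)134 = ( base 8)54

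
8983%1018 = 839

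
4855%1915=1025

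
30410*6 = 182460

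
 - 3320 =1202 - 4522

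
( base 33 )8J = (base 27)AD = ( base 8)433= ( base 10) 283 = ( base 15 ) 13D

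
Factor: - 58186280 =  - 2^3*5^1 * 1454657^1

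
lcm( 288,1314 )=21024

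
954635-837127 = 117508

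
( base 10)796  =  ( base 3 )1002111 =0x31C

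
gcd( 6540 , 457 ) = 1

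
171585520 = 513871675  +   - 342286155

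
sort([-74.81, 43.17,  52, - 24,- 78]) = [-78, - 74.81,-24, 43.17, 52 ]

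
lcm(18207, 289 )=18207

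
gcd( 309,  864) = 3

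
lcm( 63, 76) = 4788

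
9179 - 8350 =829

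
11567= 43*269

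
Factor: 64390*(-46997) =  - 2^1*5^1*47^1*137^1 * 46997^1 = - 3026136830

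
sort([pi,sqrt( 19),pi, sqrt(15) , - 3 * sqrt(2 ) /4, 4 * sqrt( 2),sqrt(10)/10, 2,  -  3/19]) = [ - 3*sqrt( 2) /4, - 3/19,  sqrt( 10)/10,2,  pi,pi,sqrt( 15),sqrt( 19), 4*sqrt (2)]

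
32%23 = 9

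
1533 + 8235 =9768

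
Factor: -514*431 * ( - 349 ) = 2^1*257^1*349^1*431^1= 77315366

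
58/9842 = 29/4921 = 0.01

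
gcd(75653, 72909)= 1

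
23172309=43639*531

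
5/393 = 5/393 = 0.01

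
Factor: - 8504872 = - 2^3 * 1063109^1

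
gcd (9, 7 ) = 1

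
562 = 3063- 2501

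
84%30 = 24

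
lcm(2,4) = 4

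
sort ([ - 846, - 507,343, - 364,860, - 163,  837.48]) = [ - 846,  -  507, - 364, -163,343,837.48,860] 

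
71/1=71= 71.00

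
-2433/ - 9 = 270 + 1/3 = 270.33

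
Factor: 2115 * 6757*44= 628806420  =  2^2 * 3^2*5^1 *11^1*29^1*47^1*233^1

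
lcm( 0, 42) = 0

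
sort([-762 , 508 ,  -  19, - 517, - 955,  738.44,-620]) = [-955, - 762, - 620,-517, - 19,508,738.44 ]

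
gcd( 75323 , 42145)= 1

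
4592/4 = 1148 = 1148.00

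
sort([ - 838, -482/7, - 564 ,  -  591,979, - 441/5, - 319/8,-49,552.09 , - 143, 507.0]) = [ - 838, - 591, - 564,  -  143, - 441/5,-482/7,-49, - 319/8,507.0,552.09,979] 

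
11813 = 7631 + 4182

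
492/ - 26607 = -1 + 8705/8869 =- 0.02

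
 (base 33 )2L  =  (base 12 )73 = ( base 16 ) 57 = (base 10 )87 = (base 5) 322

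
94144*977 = 91978688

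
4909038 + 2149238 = 7058276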